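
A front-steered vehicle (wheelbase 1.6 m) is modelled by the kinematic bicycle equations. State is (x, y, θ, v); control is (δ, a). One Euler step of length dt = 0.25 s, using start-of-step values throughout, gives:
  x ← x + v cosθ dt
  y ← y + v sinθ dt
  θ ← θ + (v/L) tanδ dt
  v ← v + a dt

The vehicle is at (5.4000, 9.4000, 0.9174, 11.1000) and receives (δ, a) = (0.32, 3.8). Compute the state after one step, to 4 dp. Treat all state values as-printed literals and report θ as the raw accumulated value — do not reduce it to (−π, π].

(7.0869, 11.6034, 1.4922, 12.0500)

x' = 5.4000 + 11.1000·cos(0.9174)·0.25 = 7.0869
y' = 9.4000 + 11.1000·sin(0.9174)·0.25 = 11.6034
θ' = 0.9174 + (11.1000/1.6)·tan(0.32)·0.25 = 1.4922
v' = 11.1000 + 3.8000·0.25 = 12.0500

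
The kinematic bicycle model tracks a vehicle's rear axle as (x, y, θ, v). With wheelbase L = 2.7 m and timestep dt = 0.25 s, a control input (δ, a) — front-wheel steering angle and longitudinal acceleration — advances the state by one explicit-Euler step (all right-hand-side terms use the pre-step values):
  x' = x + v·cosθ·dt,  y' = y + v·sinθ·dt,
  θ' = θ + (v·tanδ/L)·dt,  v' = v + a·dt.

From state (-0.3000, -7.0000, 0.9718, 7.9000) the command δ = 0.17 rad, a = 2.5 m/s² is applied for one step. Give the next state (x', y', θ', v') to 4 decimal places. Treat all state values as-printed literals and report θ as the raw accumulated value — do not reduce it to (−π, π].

(0.8135, -5.3688, 1.0974, 8.5250)

x' = -0.3000 + 7.9000·cos(0.9718)·0.25 = 0.8135
y' = -7.0000 + 7.9000·sin(0.9718)·0.25 = -5.3688
θ' = 0.9718 + (7.9000/2.7)·tan(0.17)·0.25 = 1.0974
v' = 7.9000 + 2.5000·0.25 = 8.5250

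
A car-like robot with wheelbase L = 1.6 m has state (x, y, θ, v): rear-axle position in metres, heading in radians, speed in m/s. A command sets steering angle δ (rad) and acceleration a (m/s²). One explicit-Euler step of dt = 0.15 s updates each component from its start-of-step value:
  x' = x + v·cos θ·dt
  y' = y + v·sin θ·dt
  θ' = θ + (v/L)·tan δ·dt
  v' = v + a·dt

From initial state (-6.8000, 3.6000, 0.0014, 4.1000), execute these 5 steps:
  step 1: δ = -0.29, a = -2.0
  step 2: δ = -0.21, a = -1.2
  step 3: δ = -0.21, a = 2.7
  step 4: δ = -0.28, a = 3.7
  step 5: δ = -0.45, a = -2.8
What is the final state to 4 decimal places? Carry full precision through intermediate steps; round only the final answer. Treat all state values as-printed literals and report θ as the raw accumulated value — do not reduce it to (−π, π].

(-3.8616, 3.0297, -0.5775, 4.1600)

after step 1 (δ=-0.29, a=-2.0): (-6.185001, 3.600861, -0.113302, 3.800000)
after step 2 (δ=-0.21, a=-1.2): (-5.618655, 3.536417, -0.189234, 3.620000)
after step 3 (δ=-0.21, a=2.7): (-5.085349, 3.434275, -0.261570, 4.025000)
after step 4 (δ=-0.28, a=3.7): (-4.502135, 3.278147, -0.370076, 4.580000)
after step 5 (δ=-0.45, a=-2.8): (-3.861645, 3.029668, -0.577488, 4.160000)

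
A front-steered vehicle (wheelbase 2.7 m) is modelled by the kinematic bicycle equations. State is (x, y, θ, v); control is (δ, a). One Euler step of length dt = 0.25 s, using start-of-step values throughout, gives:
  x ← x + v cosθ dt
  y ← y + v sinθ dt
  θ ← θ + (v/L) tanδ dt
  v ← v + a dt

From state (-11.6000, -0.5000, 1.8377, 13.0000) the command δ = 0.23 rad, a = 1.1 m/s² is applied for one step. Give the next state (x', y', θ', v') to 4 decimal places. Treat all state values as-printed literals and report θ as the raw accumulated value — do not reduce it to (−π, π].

x' = -11.6000 + 13.0000·cos(1.8377)·0.25 = -12.4572
y' = -0.5000 + 13.0000·sin(1.8377)·0.25 = 2.6349
θ' = 1.8377 + (13.0000/2.7)·tan(0.23)·0.25 = 2.1195
v' = 13.0000 + 1.1000·0.25 = 13.2750

(-12.4572, 2.6349, 2.1195, 13.2750)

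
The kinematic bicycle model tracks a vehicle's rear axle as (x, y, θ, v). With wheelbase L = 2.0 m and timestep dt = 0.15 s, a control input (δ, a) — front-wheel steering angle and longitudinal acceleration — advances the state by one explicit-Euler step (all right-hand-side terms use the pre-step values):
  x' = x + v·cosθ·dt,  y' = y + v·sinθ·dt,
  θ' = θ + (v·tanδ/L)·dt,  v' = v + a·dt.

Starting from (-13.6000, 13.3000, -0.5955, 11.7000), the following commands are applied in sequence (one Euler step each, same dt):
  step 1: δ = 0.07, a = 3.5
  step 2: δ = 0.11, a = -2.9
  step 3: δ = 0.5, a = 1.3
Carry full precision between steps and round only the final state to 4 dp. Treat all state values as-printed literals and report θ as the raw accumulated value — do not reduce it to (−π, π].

after step 1 (δ=0.07, a=3.5): (-12.147091, 12.315581, -0.533974, 12.225000)
after step 2 (δ=0.11, a=-2.9): (-10.568616, 11.382278, -0.432709, 11.790000)
after step 3 (δ=0.5, a=1.3): (-8.963113, 10.640689, 0.050359, 11.985000)

(-8.9631, 10.6407, 0.0504, 11.9850)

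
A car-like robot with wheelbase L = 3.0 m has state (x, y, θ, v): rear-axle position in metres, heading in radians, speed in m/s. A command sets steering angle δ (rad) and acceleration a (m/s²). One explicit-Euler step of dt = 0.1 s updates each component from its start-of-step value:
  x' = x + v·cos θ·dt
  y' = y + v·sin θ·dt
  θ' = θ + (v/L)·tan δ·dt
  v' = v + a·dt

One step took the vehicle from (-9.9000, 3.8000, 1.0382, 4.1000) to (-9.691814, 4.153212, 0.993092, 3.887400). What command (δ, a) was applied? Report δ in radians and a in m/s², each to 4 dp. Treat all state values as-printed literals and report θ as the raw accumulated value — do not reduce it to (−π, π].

δ = -0.3188, a = -2.1260

a = (v'−v)/dt = (-0.212600)/0.1 = -2.1260
Δθ = θ'−θ = -0.045108;  (v·dt/L) = 4.1000·0.1/3.0 = 0.136667
tan δ = Δθ·L/(v·dt) = -0.330059  →  δ = -0.3188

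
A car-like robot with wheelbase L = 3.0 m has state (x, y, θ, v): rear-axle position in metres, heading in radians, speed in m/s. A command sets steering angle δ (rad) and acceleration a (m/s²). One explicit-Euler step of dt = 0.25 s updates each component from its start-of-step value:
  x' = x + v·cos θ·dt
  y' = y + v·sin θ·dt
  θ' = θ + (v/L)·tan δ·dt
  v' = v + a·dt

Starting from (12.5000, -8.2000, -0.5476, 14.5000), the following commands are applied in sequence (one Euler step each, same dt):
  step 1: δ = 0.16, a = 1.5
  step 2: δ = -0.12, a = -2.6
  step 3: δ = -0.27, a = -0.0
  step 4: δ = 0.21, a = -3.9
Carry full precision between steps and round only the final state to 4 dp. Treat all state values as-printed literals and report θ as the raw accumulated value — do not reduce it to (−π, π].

(24.6019, -15.7076, -0.5775, 13.2500)

after step 1 (δ=0.16, a=1.5): (15.594940, -10.087319, -0.352600, 14.875000)
after step 2 (δ=-0.12, a=-2.6): (19.084905, -11.371548, -0.502068, 14.225000)
after step 3 (δ=-0.27, a=-0.0): (22.202276, -13.082955, -0.830142, 14.225000)
after step 4 (δ=0.21, a=-3.9): (24.601931, -15.707563, -0.577479, 13.250000)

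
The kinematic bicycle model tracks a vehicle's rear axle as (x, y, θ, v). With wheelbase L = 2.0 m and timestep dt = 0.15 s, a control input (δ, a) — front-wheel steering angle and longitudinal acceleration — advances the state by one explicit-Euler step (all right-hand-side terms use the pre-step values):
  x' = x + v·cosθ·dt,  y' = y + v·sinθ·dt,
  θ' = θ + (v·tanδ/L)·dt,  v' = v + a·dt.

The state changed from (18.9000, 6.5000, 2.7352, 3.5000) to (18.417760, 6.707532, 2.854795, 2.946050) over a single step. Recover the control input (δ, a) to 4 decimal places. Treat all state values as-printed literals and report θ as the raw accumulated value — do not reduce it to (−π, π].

δ = 0.4275, a = -3.6930

a = (v'−v)/dt = (-0.553950)/0.15 = -3.6930
Δθ = θ'−θ = 0.119595;  (v·dt/L) = 3.5000·0.15/2.0 = 0.262500
tan δ = Δθ·L/(v·dt) = 0.455600  →  δ = 0.4275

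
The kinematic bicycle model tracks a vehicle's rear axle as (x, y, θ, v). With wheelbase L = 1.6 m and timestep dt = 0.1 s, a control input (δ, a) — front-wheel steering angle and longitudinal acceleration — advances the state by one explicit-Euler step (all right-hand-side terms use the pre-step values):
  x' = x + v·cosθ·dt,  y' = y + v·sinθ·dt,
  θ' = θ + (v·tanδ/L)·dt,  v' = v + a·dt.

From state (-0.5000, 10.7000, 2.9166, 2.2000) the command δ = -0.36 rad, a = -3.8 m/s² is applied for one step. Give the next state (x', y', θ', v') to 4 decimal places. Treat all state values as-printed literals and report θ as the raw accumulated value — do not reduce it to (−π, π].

x' = -0.5000 + 2.2000·cos(2.9166)·0.1 = -0.7145
y' = 10.7000 + 2.2000·sin(2.9166)·0.1 = 10.7491
θ' = 2.9166 + (2.2000/1.6)·tan(-0.36)·0.1 = 2.8648
v' = 2.2000 − 3.8000·0.1 = 1.8200

(-0.7145, 10.7491, 2.8648, 1.8200)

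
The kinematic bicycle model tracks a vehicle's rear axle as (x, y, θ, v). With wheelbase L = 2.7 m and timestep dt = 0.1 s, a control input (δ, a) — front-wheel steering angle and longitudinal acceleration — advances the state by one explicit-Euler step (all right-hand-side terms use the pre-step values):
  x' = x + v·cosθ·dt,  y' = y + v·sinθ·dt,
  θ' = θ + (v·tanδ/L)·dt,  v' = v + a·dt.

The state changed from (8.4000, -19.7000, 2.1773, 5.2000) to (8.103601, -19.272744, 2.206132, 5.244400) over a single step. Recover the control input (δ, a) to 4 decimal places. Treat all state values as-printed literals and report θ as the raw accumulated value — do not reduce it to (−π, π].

δ = 0.1486, a = 0.4440

a = (v'−v)/dt = (0.044400)/0.1 = 0.4440
Δθ = θ'−θ = 0.028832;  (v·dt/L) = 5.2000·0.1/2.7 = 0.192593
tan δ = Δθ·L/(v·dt) = 0.149705  →  δ = 0.1486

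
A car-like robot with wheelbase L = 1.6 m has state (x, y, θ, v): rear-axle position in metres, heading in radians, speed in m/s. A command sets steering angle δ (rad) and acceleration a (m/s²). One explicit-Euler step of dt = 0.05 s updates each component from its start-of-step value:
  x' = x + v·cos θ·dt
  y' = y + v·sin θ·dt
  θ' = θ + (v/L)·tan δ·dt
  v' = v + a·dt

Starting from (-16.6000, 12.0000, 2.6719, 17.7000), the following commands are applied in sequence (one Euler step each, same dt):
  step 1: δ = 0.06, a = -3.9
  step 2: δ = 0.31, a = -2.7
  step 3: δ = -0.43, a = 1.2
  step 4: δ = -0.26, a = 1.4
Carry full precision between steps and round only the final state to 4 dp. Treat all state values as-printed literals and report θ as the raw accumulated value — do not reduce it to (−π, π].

after step 1 (δ=0.06, a=-3.9): (-17.389161, 12.400562, 2.705127, 17.505000)
after step 2 (δ=0.31, a=-2.7): (-18.182358, 12.770564, 2.880357, 17.370000)
after step 3 (δ=-0.43, a=1.2): (-19.021391, 12.994876, 2.631411, 17.430000)
after step 4 (δ=-0.26, a=1.4): (-19.781911, 13.420460, 2.486513, 17.500000)

(-19.7819, 13.4205, 2.4865, 17.5000)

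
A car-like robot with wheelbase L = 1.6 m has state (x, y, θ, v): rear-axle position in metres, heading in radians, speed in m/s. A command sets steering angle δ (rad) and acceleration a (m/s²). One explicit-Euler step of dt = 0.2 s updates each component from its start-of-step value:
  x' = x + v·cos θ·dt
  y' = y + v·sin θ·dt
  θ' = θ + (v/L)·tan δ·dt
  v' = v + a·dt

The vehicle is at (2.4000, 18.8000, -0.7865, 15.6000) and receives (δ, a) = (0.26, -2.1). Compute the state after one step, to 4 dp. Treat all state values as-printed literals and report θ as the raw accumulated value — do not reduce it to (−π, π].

x' = 2.4000 + 15.6000·cos(-0.7865)·0.2 = 4.6037
y' = 18.8000 + 15.6000·sin(-0.7865)·0.2 = 16.5914
θ' = -0.7865 + (15.6000/1.6)·tan(0.26)·0.2 = -0.2678
v' = 15.6000 − 2.1000·0.2 = 15.1800

(4.6037, 16.5914, -0.2678, 15.1800)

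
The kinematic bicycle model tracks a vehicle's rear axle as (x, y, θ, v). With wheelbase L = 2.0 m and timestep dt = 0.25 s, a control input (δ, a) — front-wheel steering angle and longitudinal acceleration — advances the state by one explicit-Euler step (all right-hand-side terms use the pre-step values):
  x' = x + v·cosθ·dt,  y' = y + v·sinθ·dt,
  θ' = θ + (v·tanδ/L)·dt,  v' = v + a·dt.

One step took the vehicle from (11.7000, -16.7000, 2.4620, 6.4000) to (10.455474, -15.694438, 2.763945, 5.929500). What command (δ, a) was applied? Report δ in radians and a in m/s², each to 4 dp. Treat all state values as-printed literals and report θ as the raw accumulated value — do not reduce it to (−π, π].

δ = 0.3609, a = -1.8820

a = (v'−v)/dt = (-0.470500)/0.25 = -1.8820
Δθ = θ'−θ = 0.301945;  (v·dt/L) = 6.4000·0.25/2.0 = 0.800000
tan δ = Δθ·L/(v·dt) = 0.377431  →  δ = 0.3609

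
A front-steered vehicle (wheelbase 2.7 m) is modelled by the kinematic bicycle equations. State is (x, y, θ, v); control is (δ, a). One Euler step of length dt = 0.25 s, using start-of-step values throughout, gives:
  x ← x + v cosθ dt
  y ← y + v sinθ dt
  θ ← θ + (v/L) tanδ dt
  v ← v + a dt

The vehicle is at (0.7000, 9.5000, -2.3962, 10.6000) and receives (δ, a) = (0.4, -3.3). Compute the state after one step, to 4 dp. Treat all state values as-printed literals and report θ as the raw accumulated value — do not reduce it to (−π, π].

x' = 0.7000 + 10.6000·cos(-2.3962)·0.25 = -1.2473
y' = 9.5000 + 10.6000·sin(-2.3962)·0.25 = 7.7026
θ' = -2.3962 + (10.6000/2.7)·tan(0.4)·0.25 = -1.9812
v' = 10.6000 − 3.3000·0.25 = 9.7750

(-1.2473, 7.7026, -1.9812, 9.7750)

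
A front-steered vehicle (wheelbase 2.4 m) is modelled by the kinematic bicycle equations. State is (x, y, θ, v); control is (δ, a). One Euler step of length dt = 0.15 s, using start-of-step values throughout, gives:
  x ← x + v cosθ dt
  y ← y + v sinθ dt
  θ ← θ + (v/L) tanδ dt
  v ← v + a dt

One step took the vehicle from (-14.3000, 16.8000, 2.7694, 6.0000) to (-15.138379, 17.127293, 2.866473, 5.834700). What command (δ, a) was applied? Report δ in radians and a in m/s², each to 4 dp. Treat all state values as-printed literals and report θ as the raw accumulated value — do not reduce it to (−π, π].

a = (v'−v)/dt = (-0.165300)/0.15 = -1.1020
Δθ = θ'−θ = 0.097073;  (v·dt/L) = 6.0000·0.15/2.4 = 0.375000
tan δ = Δθ·L/(v·dt) = 0.258861  →  δ = 0.2533

δ = 0.2533, a = -1.1020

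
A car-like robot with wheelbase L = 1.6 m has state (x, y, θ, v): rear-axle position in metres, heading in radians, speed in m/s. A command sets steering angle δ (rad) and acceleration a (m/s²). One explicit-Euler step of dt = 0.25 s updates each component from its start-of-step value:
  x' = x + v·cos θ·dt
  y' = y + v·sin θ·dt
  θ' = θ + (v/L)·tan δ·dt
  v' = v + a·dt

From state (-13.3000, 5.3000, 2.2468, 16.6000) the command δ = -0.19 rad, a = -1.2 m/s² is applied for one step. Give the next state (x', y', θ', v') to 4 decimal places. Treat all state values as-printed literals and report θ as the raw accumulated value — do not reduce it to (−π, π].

(-15.8966, 8.5373, 1.7480, 16.3000)

x' = -13.3000 + 16.6000·cos(2.2468)·0.25 = -15.8966
y' = 5.3000 + 16.6000·sin(2.2468)·0.25 = 8.5373
θ' = 2.2468 + (16.6000/1.6)·tan(-0.19)·0.25 = 1.7480
v' = 16.6000 − 1.2000·0.25 = 16.3000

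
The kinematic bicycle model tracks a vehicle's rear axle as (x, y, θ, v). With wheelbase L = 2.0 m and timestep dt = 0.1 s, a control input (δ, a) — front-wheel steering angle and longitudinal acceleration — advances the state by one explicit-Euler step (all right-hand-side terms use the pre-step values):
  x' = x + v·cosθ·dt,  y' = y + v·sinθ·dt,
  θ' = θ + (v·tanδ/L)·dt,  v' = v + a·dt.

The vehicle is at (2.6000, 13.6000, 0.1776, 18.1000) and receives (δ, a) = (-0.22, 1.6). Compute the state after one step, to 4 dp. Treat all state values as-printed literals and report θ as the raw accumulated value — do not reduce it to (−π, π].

(4.3815, 13.9198, -0.0248, 18.2600)

x' = 2.6000 + 18.1000·cos(0.1776)·0.1 = 4.3815
y' = 13.6000 + 18.1000·sin(0.1776)·0.1 = 13.9198
θ' = 0.1776 + (18.1000/2.0)·tan(-0.22)·0.1 = -0.0248
v' = 18.1000 + 1.6000·0.1 = 18.2600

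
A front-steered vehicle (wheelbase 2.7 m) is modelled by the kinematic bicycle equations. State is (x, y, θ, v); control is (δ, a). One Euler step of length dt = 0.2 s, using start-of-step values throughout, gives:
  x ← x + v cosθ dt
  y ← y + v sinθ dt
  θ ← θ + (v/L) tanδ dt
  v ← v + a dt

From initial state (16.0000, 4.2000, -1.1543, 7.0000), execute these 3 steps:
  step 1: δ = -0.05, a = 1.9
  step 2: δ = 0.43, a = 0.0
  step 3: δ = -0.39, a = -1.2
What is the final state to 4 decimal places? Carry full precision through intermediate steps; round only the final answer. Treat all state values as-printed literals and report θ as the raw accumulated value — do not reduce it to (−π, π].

(18.0112, 0.3720, -1.1542, 7.1400)

after step 1 (δ=-0.05, a=1.9): (16.566382, 2.919683, -1.180248, 7.380000)
after step 2 (δ=0.43, a=0.0): (17.128289, 1.554826, -0.929535, 7.380000)
after step 3 (δ=-0.39, a=-1.2): (18.011243, 0.372045, -1.154245, 7.140000)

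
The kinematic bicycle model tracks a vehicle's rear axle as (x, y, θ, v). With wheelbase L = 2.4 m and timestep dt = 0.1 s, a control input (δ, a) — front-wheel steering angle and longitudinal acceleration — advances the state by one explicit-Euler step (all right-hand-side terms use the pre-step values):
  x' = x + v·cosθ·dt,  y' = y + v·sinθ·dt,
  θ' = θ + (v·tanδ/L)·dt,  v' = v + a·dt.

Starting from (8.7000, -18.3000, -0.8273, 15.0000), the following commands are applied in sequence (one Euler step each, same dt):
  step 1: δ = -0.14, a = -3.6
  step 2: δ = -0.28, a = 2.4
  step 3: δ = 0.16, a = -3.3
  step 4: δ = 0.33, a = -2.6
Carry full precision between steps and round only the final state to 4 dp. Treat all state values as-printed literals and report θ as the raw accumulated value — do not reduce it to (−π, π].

(12.0922, -23.1016, -0.7831, 14.2900)

after step 1 (δ=-0.14, a=-3.6): (9.715299, -19.404160, -0.915376, 14.640000)
after step 2 (δ=-0.28, a=2.4): (10.607595, -20.564807, -1.090784, 14.880000)
after step 3 (δ=0.16, a=-3.3): (11.294739, -21.884647, -0.990729, 14.550000)
after step 4 (δ=0.33, a=-2.6): (12.092195, -23.101647, -0.783073, 14.290000)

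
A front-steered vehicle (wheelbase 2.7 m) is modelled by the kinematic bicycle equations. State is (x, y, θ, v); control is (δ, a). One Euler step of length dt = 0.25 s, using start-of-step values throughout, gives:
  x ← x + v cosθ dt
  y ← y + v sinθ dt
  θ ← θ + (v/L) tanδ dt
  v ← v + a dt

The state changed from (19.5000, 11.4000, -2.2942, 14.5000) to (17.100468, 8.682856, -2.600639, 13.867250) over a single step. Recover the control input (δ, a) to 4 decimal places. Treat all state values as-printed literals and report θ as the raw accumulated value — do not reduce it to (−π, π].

a = (v'−v)/dt = (-0.632750)/0.25 = -2.5310
Δθ = θ'−θ = -0.306439;  (v·dt/L) = 14.5000·0.25/2.7 = 1.342593
tan δ = Δθ·L/(v·dt) = -0.228244  →  δ = -0.2244

δ = -0.2244, a = -2.5310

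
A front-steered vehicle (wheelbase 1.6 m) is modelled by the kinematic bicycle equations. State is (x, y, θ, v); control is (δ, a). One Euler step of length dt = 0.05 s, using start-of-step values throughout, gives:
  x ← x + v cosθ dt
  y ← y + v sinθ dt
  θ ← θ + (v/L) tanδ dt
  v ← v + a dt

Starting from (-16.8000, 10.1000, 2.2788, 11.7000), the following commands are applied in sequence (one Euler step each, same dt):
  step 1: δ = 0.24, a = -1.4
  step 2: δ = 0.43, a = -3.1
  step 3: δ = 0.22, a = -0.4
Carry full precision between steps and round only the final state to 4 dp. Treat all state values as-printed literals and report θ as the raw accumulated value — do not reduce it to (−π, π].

(-18.0679, 11.2777, 2.6151, 11.4550)

after step 1 (δ=0.24, a=-1.4): (-17.180436, 10.544402, 2.368275, 11.630000)
after step 2 (δ=0.43, a=-3.1): (-17.596556, 10.950588, 2.534955, 11.475000)
after step 3 (δ=0.22, a=-0.4): (-18.067931, 11.277687, 2.615143, 11.455000)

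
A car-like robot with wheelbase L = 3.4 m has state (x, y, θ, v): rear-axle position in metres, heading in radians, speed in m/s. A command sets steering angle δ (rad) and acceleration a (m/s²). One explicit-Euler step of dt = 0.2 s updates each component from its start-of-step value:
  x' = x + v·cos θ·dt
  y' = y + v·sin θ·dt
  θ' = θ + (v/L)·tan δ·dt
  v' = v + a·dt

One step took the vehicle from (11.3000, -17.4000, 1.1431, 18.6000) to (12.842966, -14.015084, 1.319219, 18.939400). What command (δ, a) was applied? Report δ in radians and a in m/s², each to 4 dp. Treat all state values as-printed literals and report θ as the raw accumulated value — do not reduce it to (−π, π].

δ = 0.1596, a = 1.6970

a = (v'−v)/dt = (0.339400)/0.2 = 1.6970
Δθ = θ'−θ = 0.176119;  (v·dt/L) = 18.6000·0.2/3.4 = 1.094118
tan δ = Δθ·L/(v·dt) = 0.160969  →  δ = 0.1596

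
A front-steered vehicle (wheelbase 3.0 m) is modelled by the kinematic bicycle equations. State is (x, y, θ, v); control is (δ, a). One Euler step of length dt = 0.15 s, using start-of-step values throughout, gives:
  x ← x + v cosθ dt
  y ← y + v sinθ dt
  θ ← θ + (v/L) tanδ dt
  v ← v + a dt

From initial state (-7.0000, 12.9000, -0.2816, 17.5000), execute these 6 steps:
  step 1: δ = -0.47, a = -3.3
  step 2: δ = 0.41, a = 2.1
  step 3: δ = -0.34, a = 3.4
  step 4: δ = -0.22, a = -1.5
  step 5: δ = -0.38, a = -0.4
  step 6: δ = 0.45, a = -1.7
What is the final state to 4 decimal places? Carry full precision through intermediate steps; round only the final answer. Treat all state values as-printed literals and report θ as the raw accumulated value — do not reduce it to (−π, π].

after step 1 (δ=-0.47, a=-3.3): (-4.478393, 12.170531, -0.726070, 17.005000)
after step 2 (δ=0.41, a=2.1): (-2.570970, 10.476996, -0.356525, 17.320000)
after step 3 (δ=-0.34, a=3.4): (-0.136344, 9.570242, -0.662861, 17.830000)
after step 4 (δ=-0.22, a=-1.5): (1.971790, 7.924423, -0.862218, 17.605000)
after step 5 (δ=-0.38, a=-0.4): (3.690271, 5.919334, -1.213801, 17.545000)
after step 6 (δ=0.45, a=-1.7): (4.609965, 3.453513, -0.790041, 17.290000)

(4.6100, 3.4535, -0.7900, 17.2900)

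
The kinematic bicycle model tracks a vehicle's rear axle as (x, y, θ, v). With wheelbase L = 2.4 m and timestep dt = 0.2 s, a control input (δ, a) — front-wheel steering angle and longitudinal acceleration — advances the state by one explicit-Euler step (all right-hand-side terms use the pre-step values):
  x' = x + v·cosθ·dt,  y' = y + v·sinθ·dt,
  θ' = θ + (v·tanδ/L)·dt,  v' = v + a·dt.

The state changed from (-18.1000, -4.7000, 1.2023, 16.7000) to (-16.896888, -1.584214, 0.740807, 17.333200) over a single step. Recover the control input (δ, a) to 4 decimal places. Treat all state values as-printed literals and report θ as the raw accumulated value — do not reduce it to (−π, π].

a = (v'−v)/dt = (0.633200)/0.2 = 3.1660
Δθ = θ'−θ = -0.461493;  (v·dt/L) = 16.7000·0.2/2.4 = 1.391667
tan δ = Δθ·L/(v·dt) = -0.331612  →  δ = -0.3202

δ = -0.3202, a = 3.1660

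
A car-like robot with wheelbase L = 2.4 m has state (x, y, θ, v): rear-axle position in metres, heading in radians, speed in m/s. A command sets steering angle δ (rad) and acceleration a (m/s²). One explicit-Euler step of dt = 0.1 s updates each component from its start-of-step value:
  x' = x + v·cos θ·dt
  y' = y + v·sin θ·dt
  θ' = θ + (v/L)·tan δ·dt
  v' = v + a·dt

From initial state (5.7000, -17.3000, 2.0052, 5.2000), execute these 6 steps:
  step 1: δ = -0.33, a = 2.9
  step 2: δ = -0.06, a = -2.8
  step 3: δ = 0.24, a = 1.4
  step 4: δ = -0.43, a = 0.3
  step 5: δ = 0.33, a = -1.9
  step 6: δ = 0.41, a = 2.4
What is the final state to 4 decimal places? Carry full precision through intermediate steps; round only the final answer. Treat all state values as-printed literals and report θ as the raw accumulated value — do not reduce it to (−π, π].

(4.5553, -14.3341, 2.0389, 5.4300)

after step 1 (δ=-0.33, a=2.9): (5.481148, -16.828297, 1.930986, 5.490000)
after step 2 (δ=-0.06, a=-2.8): (5.287652, -16.314526, 1.917245, 5.210000)
after step 3 (δ=0.24, a=1.4): (5.110741, -15.824482, 1.970369, 5.350000)
after step 4 (δ=-0.43, a=0.3): (4.902613, -15.331625, 1.868134, 5.380000)
after step 5 (δ=0.33, a=-1.9): (4.744992, -14.817233, 1.944917, 5.190000)
after step 6 (δ=0.41, a=2.4): (4.555321, -14.334132, 2.038906, 5.430000)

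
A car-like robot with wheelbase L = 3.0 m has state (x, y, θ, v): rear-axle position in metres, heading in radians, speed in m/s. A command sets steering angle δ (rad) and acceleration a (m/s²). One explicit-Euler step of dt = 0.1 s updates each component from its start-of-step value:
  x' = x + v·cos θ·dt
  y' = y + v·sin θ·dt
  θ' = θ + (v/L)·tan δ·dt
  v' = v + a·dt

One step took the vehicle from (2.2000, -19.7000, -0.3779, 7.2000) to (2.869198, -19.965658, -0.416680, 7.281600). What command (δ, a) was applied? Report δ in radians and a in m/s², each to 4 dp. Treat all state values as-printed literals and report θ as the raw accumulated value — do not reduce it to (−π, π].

a = (v'−v)/dt = (0.081600)/0.1 = 0.8160
Δθ = θ'−θ = -0.038780;  (v·dt/L) = 7.2000·0.1/3.0 = 0.240000
tan δ = Δθ·L/(v·dt) = -0.161583  →  δ = -0.1602

δ = -0.1602, a = 0.8160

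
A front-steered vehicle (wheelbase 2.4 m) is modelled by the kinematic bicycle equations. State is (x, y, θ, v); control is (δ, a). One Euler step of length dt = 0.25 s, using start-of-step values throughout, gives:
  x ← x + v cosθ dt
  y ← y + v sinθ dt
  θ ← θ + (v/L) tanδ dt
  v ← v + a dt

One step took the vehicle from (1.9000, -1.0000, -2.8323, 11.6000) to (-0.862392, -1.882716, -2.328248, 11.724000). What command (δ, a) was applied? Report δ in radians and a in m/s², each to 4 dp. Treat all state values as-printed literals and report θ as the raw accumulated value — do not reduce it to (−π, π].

δ = 0.3952, a = 0.4960

a = (v'−v)/dt = (0.124000)/0.25 = 0.4960
Δθ = θ'−θ = 0.504052;  (v·dt/L) = 11.6000·0.25/2.4 = 1.208333
tan δ = Δθ·L/(v·dt) = 0.417146  →  δ = 0.3952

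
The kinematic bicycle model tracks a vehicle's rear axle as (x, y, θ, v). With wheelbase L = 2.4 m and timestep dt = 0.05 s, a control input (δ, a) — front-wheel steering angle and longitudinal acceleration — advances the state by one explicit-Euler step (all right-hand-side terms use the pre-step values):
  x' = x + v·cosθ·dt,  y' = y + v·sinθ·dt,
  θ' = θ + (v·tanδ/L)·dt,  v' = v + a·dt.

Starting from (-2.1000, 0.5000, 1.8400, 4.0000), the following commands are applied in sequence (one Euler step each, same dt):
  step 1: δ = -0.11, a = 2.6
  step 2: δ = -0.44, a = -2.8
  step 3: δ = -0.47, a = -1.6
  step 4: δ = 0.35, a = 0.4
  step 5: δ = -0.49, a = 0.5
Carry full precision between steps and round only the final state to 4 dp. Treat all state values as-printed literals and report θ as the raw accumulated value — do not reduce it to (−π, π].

after step 1 (δ=-0.11, a=2.6): (-2.153193, 0.692797, 1.830796, 4.130000)
after step 2 (δ=-0.44, a=-2.8): (-2.206280, 0.892356, 1.790289, 3.990000)
after step 3 (δ=-0.47, a=-1.6): (-2.249718, 1.087070, 1.748065, 3.910000)
after step 4 (δ=0.35, a=0.4): (-2.284193, 1.279506, 1.777799, 3.930000)
after step 5 (δ=-0.49, a=0.5): (-2.324579, 1.471811, 1.734128, 3.955000)

(-2.3246, 1.4718, 1.7341, 3.9550)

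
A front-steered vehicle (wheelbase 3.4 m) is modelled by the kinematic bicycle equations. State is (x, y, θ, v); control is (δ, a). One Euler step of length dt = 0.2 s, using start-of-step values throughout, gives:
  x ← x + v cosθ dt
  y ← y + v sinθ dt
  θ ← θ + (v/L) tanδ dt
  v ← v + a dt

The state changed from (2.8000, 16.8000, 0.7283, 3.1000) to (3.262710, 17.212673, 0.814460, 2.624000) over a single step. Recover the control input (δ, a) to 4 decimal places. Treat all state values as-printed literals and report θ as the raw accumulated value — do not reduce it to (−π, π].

a = (v'−v)/dt = (-0.476000)/0.2 = -2.3800
Δθ = θ'−θ = 0.086160;  (v·dt/L) = 3.1000·0.2/3.4 = 0.182353
tan δ = Δθ·L/(v·dt) = 0.472490  →  δ = 0.4414

δ = 0.4414, a = -2.3800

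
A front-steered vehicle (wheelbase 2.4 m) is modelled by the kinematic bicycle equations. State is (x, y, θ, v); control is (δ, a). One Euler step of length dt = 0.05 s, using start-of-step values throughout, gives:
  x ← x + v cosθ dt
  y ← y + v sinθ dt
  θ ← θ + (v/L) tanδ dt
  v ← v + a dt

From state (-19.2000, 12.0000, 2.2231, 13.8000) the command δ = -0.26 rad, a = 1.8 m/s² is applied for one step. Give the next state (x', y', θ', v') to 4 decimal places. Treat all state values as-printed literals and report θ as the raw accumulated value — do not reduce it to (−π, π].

x' = -19.2000 + 13.8000·cos(2.2231)·0.05 = -19.6188
y' = 12.0000 + 13.8000·sin(2.2231)·0.05 = 12.5483
θ' = 2.2231 + (13.8000/2.4)·tan(-0.26)·0.05 = 2.1466
v' = 13.8000 + 1.8000·0.05 = 13.8900

(-19.6188, 12.5483, 2.1466, 13.8900)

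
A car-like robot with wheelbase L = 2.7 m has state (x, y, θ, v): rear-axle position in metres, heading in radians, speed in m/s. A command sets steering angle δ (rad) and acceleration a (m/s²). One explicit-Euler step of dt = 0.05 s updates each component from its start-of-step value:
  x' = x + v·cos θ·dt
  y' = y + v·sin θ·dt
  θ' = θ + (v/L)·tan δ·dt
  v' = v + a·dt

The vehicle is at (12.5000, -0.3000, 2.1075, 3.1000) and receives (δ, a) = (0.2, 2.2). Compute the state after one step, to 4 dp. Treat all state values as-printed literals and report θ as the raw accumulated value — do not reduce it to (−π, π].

(12.4207, -0.1668, 2.1191, 3.2100)

x' = 12.5000 + 3.1000·cos(2.1075)·0.05 = 12.4207
y' = -0.3000 + 3.1000·sin(2.1075)·0.05 = -0.1668
θ' = 2.1075 + (3.1000/2.7)·tan(0.2)·0.05 = 2.1191
v' = 3.1000 + 2.2000·0.05 = 3.2100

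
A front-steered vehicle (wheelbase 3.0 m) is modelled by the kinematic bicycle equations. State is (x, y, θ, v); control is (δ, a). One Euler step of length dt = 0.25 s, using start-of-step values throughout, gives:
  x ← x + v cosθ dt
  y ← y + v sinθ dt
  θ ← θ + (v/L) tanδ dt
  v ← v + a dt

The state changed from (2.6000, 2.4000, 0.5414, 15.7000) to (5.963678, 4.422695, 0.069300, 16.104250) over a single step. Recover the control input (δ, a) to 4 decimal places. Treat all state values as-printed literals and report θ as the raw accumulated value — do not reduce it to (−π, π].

δ = -0.3463, a = 1.6170

a = (v'−v)/dt = (0.404250)/0.25 = 1.6170
Δθ = θ'−θ = -0.472100;  (v·dt/L) = 15.7000·0.25/3.0 = 1.308333
tan δ = Δθ·L/(v·dt) = -0.360841  →  δ = -0.3463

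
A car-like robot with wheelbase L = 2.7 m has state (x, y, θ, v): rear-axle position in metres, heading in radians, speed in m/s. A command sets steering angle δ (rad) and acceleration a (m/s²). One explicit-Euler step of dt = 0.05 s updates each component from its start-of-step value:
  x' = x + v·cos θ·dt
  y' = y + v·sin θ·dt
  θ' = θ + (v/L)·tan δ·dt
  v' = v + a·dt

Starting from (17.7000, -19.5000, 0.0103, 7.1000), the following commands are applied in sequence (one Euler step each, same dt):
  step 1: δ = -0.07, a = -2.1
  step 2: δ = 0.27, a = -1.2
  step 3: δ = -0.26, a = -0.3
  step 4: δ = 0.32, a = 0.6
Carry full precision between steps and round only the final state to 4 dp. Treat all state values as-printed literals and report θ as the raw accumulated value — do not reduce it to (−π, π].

(19.0972, -19.4822, 0.0452, 6.9500)

after step 1 (δ=-0.07, a=-2.1): (18.054981, -19.496344, 0.001081, 6.995000)
after step 2 (δ=0.27, a=-1.2): (18.404731, -19.495965, 0.036932, 6.935000)
after step 3 (δ=-0.26, a=-0.3): (18.751245, -19.483162, 0.002768, 6.920000)
after step 4 (δ=0.32, a=0.6): (19.097243, -19.482205, 0.045235, 6.950000)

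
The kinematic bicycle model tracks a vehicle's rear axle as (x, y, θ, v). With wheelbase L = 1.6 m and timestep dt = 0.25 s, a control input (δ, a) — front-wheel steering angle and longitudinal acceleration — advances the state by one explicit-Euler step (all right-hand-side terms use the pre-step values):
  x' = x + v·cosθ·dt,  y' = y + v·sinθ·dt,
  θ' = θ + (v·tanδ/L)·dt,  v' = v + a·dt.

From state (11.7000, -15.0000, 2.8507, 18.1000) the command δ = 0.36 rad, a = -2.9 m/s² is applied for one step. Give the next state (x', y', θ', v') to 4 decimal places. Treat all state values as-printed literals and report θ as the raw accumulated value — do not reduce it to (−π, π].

(7.3651, -13.7022, 3.9152, 17.3750)

x' = 11.7000 + 18.1000·cos(2.8507)·0.25 = 7.3651
y' = -15.0000 + 18.1000·sin(2.8507)·0.25 = -13.7022
θ' = 2.8507 + (18.1000/1.6)·tan(0.36)·0.25 = 3.9152
v' = 18.1000 − 2.9000·0.25 = 17.3750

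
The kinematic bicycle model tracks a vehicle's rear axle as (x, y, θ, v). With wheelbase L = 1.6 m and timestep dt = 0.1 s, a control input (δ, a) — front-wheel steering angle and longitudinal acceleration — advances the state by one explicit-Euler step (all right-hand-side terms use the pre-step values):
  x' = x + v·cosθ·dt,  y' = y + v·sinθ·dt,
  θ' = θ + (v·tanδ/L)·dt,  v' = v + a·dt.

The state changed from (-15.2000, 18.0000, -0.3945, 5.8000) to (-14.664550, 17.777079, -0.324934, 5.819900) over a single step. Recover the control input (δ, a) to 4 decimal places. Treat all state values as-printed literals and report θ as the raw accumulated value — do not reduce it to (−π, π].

δ = 0.1896, a = 0.1990

a = (v'−v)/dt = (0.019900)/0.1 = 0.1990
Δθ = θ'−θ = 0.069566;  (v·dt/L) = 5.8000·0.1/1.6 = 0.362500
tan δ = Δθ·L/(v·dt) = 0.191906  →  δ = 0.1896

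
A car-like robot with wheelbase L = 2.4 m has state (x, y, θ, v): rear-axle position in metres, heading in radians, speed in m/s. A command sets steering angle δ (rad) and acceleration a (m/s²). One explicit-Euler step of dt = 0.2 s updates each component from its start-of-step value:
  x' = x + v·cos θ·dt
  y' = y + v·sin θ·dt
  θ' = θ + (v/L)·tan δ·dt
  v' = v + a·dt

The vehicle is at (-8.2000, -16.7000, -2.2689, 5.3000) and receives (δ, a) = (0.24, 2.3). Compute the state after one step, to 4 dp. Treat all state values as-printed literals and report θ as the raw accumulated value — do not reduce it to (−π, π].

(-8.8813, -17.5120, -2.1608, 5.7600)

x' = -8.2000 + 5.3000·cos(-2.2689)·0.2 = -8.8813
y' = -16.7000 + 5.3000·sin(-2.2689)·0.2 = -17.5120
θ' = -2.2689 + (5.3000/2.4)·tan(0.24)·0.2 = -2.1608
v' = 5.3000 + 2.3000·0.2 = 5.7600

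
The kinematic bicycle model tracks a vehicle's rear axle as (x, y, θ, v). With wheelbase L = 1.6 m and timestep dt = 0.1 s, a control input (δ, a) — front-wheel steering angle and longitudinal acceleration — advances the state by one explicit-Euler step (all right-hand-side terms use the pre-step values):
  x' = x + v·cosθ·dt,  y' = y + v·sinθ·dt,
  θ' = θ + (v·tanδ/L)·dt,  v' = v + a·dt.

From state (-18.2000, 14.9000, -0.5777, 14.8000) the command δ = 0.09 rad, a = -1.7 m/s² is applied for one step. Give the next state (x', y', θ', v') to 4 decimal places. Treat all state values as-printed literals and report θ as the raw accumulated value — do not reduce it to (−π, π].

x' = -18.2000 + 14.8000·cos(-0.5777)·0.1 = -16.9602
y' = 14.9000 + 14.8000·sin(-0.5777)·0.1 = 14.0918
θ' = -0.5777 + (14.8000/1.6)·tan(0.09)·0.1 = -0.4942
v' = 14.8000 − 1.7000·0.1 = 14.6300

(-16.9602, 14.0918, -0.4942, 14.6300)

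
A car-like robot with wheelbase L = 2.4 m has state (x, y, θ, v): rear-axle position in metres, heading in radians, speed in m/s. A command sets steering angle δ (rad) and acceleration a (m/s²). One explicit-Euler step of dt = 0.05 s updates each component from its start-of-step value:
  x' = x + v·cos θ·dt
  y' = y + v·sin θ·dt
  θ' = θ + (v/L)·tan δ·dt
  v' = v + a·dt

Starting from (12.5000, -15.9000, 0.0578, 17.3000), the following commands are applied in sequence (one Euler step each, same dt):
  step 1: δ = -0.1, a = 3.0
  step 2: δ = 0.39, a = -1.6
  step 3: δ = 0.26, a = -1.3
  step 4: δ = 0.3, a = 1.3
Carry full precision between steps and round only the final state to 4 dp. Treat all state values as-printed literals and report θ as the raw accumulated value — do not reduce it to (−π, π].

after step 1 (δ=-0.1, a=3.0): (13.363555, -15.850031, 0.021638, 17.450000)
after step 2 (δ=0.39, a=-1.6): (14.235851, -15.831153, 0.171073, 17.370000)
after step 3 (δ=0.26, a=-1.3): (15.091673, -15.683300, 0.267340, 17.305000)
after step 4 (δ=0.3, a=1.3): (15.926187, -15.454730, 0.378862, 17.370000)

(15.9262, -15.4547, 0.3789, 17.3700)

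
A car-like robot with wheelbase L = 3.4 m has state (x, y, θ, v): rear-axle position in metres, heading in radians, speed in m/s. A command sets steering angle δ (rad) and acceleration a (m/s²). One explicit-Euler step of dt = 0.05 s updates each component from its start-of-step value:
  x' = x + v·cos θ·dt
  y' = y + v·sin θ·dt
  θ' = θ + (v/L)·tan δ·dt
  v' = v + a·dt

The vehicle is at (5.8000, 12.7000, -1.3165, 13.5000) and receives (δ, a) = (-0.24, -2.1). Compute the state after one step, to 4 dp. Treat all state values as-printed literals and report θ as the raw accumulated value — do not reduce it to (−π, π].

x' = 5.8000 + 13.5000·cos(-1.3165)·0.05 = 5.9698
y' = 12.7000 + 13.5000·sin(-1.3165)·0.05 = 12.0467
θ' = -1.3165 + (13.5000/3.4)·tan(-0.24)·0.05 = -1.3651
v' = 13.5000 − 2.1000·0.05 = 13.3950

(5.9698, 12.0467, -1.3651, 13.3950)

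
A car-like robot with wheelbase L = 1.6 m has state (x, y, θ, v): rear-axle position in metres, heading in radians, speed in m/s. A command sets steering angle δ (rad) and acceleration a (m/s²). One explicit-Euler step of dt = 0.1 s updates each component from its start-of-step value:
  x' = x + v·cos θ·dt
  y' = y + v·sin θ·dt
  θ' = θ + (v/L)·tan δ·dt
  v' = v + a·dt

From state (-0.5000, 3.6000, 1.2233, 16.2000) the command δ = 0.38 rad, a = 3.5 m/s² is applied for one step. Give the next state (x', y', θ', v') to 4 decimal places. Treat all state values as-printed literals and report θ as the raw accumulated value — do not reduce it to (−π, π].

(0.0517, 5.1232, 1.6277, 16.5500)

x' = -0.5000 + 16.2000·cos(1.2233)·0.1 = 0.0517
y' = 3.6000 + 16.2000·sin(1.2233)·0.1 = 5.1232
θ' = 1.2233 + (16.2000/1.6)·tan(0.38)·0.1 = 1.6277
v' = 16.2000 + 3.5000·0.1 = 16.5500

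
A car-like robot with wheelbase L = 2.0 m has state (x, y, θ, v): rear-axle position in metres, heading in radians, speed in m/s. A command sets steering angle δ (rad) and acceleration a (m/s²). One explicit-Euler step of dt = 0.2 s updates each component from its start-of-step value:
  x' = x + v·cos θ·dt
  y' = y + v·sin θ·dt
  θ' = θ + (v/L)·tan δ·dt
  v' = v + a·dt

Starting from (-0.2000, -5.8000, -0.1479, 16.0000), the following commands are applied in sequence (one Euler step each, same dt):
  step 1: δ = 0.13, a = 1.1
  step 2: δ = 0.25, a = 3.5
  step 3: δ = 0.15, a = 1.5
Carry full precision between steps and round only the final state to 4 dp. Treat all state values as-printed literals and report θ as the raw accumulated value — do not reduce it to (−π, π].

after step 1 (δ=0.13, a=1.1): (2.965065, -6.271556, 0.061280, 16.220000)
after step 2 (δ=0.25, a=3.5): (6.202976, -6.072889, 0.475444, 16.920000)
after step 3 (δ=0.15, a=1.5): (9.211654, -4.523919, 0.731165, 17.220000)

(9.2117, -4.5239, 0.7312, 17.2200)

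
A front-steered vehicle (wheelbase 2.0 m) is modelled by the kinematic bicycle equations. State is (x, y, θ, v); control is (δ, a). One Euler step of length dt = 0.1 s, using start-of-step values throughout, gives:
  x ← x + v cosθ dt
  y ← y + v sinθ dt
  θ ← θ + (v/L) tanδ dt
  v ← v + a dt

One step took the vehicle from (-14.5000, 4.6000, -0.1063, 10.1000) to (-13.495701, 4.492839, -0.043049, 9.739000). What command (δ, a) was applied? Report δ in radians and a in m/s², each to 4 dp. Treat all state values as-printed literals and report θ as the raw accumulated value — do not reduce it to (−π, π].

a = (v'−v)/dt = (-0.361000)/0.1 = -3.6100
Δθ = θ'−θ = 0.063251;  (v·dt/L) = 10.1000·0.1/2.0 = 0.505000
tan δ = Δθ·L/(v·dt) = 0.125250  →  δ = 0.1246

δ = 0.1246, a = -3.6100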